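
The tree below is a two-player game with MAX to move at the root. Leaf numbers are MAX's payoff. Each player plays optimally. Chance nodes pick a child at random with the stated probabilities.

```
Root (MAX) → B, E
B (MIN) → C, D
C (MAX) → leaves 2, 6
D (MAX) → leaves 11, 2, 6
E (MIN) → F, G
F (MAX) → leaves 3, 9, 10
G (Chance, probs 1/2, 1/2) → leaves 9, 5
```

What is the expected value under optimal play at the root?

7

C (MAX): max(2, 6) = 6
D (MAX): max(11, 2, 6) = 11
B (MIN): min(6, 11) = 6
F (MAX): max(3, 9, 10) = 10
G (Chance): 1/2·9 + 1/2·5 = 7
E (MIN): min(10, 7) = 7
Root (MAX): max(6, 7) = 7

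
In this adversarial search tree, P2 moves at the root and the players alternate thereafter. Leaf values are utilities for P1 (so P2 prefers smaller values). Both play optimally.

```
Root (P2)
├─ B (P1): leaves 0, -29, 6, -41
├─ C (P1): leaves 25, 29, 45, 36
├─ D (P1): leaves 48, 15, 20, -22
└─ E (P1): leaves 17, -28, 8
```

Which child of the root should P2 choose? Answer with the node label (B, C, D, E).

B

B (P1): max(0, -29, 6, -41) = 6
C (P1): max(25, 29, 45, 36) = 45
D (P1): max(48, 15, 20, -22) = 48
E (P1): max(17, -28, 8) = 17
Root (P2): min(6, 45, 48, 17) = 6
P2 picks the child with the lowest value: B (value 6).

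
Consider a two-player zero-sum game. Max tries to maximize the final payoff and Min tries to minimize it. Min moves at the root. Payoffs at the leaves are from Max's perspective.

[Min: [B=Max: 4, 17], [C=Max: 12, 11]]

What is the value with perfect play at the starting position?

B (Max): max(4, 17) = 17
C (Max): max(12, 11) = 12
Root (Min): min(17, 12) = 12

12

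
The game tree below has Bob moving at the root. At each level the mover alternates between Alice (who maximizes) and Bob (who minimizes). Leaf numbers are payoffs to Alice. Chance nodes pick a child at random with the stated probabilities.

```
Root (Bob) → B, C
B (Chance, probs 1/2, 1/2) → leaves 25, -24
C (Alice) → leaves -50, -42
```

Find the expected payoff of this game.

-42

B (Chance): 1/2·25 + 1/2·-24 = 0.5
C (Alice): max(-50, -42) = -42
Root (Bob): min(0.5, -42) = -42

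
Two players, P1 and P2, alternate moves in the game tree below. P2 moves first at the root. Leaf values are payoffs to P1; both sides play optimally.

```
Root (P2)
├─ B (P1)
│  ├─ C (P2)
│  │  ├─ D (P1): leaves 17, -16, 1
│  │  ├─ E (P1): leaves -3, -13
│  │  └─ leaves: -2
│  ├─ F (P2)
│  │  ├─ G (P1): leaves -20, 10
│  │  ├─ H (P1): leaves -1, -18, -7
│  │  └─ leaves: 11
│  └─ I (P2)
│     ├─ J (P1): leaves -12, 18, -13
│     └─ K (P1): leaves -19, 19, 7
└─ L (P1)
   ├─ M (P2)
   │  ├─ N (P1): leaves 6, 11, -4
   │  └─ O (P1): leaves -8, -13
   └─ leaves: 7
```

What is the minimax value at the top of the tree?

7

D (P1): max(17, -16, 1) = 17
E (P1): max(-3, -13) = -3
C (P2): min(17, -3, -2) = -3
G (P1): max(-20, 10) = 10
H (P1): max(-1, -18, -7) = -1
F (P2): min(10, -1, 11) = -1
J (P1): max(-12, 18, -13) = 18
K (P1): max(-19, 19, 7) = 19
I (P2): min(18, 19) = 18
B (P1): max(-3, -1, 18) = 18
N (P1): max(6, 11, -4) = 11
O (P1): max(-8, -13) = -8
M (P2): min(11, -8) = -8
L (P1): max(-8, 7) = 7
Root (P2): min(18, 7) = 7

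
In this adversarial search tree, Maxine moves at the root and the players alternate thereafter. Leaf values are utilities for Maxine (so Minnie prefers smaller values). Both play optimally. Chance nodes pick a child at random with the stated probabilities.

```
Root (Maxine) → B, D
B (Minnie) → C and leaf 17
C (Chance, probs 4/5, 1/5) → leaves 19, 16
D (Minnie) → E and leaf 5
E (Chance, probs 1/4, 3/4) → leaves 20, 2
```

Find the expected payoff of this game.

C (Chance): 4/5·19 + 1/5·16 = 18.4
B (Minnie): min(18.4, 17) = 17
E (Chance): 1/4·20 + 3/4·2 = 6.5
D (Minnie): min(6.5, 5) = 5
Root (Maxine): max(17, 5) = 17

17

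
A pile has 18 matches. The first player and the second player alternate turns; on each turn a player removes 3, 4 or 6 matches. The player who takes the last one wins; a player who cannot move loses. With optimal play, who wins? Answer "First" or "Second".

Second

Compute winning (W) and losing (L) positions by backward induction:
i:   0  1  2  3  4  5  6  7  8  9 10 11 12 13 14 15 16 17 18
     L  L  L  W  W  W  W  W  W  L  L  L  W  W  W  W  W  W  L
Position 18 is L, so the second player wins.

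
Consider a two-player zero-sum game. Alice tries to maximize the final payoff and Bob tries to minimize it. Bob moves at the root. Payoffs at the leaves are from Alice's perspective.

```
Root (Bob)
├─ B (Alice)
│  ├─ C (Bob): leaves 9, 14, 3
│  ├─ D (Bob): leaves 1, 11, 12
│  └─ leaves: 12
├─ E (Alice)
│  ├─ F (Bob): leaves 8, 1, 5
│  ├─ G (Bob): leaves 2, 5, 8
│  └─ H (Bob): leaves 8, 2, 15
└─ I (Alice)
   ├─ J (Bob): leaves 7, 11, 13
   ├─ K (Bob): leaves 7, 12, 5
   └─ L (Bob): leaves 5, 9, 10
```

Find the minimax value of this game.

2

C (Bob): min(9, 14, 3) = 3
D (Bob): min(1, 11, 12) = 1
B (Alice): max(3, 1, 12) = 12
F (Bob): min(8, 1, 5) = 1
G (Bob): min(2, 5, 8) = 2
H (Bob): min(8, 2, 15) = 2
E (Alice): max(1, 2, 2) = 2
J (Bob): min(7, 11, 13) = 7
K (Bob): min(7, 12, 5) = 5
L (Bob): min(5, 9, 10) = 5
I (Alice): max(7, 5, 5) = 7
Root (Bob): min(12, 2, 7) = 2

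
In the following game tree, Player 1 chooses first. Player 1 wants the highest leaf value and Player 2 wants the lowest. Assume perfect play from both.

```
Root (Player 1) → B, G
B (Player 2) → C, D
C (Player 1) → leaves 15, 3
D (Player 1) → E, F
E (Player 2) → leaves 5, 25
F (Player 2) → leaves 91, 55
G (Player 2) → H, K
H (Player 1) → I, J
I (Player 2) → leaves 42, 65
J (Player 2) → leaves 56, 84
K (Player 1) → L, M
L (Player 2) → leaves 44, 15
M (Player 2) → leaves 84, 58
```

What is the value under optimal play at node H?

56

I: min(42, 65) = 42
J: min(56, 84) = 56
H: max(42, 56) = 56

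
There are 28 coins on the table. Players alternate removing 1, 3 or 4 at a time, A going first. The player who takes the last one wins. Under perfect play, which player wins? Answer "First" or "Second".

Second

i:   0  1  2  3  4  5  6  7  8  9 10 11 12 13 14 15 16 17 18 19 20 21 22 23 24 25 26 27 28
     L  W  L  W  W  W  W  L  W  L  W  W  W  W  L  W  L  W  W  W  W  L  W  L  W  W  W  W  L
Position 28 is L, so the second player wins.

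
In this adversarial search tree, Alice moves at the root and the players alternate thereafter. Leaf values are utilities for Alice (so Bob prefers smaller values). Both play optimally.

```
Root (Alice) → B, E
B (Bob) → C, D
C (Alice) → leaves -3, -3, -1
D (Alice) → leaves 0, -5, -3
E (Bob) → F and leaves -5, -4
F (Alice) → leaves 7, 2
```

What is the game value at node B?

-1

C: max(-3, -3, -1) = -1
D: max(0, -5, -3) = 0
B: min(-1, 0) = -1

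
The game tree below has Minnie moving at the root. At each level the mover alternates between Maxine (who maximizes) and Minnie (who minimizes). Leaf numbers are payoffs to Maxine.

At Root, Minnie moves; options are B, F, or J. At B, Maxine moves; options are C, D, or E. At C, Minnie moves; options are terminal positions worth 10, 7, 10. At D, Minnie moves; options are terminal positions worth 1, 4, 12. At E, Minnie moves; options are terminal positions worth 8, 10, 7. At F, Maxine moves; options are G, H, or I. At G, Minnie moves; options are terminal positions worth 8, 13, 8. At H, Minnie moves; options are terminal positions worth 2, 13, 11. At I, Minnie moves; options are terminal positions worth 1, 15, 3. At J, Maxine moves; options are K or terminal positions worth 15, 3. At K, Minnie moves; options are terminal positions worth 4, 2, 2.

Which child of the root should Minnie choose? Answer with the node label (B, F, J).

C (Minnie): min(10, 7, 10) = 7
D (Minnie): min(1, 4, 12) = 1
E (Minnie): min(8, 10, 7) = 7
B (Maxine): max(7, 1, 7) = 7
G (Minnie): min(8, 13, 8) = 8
H (Minnie): min(2, 13, 11) = 2
I (Minnie): min(1, 15, 3) = 1
F (Maxine): max(8, 2, 1) = 8
K (Minnie): min(4, 2, 2) = 2
J (Maxine): max(2, 15, 3) = 15
Root (Minnie): min(7, 8, 15) = 7
Minnie picks the child with the lowest value: B (value 7).

B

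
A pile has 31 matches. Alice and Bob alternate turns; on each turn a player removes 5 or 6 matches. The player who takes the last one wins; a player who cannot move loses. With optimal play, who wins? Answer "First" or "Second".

Positions where the player to move wins (W) vs loses (L):
i:   0  1  2  3  4  5  6  7  8  9 10 11 12 13 14 15 16 17 18 19 20 21 22 23 24 25 26 27 28 29 30 31
     L  L  L  L  L  W  W  W  W  W  W  L  L  L  L  L  W  W  W  W  W  W  L  L  L  L  L  W  W  W  W  W
Position 31 is W, so the first player wins.

First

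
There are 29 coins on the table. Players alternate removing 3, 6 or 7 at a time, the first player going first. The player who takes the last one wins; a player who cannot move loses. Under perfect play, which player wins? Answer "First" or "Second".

First

Compute winning (W) and losing (L) positions by backward induction:
i:   0  1  2  3  4  5  6  7  8  9 10 11 12 13 14 15 16 17 18 19 20 21 22 23 24 25 26 27 28 29
     L  L  L  W  W  W  W  W  W  W  L  L  L  W  W  W  W  W  W  W  L  L  L  W  W  W  W  W  W  W
Position 29 is W, so the first player wins.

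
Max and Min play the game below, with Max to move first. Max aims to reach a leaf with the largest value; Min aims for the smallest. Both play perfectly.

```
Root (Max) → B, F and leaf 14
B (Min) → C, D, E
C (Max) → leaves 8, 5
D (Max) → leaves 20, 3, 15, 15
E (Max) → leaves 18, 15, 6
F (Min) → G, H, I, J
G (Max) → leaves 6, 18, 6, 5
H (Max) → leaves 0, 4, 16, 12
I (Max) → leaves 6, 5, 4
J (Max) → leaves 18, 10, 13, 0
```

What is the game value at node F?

G: max(6, 18, 6, 5) = 18
H: max(0, 4, 16, 12) = 16
I: max(6, 5, 4) = 6
J: max(18, 10, 13, 0) = 18
F: min(18, 16, 6, 18) = 6

6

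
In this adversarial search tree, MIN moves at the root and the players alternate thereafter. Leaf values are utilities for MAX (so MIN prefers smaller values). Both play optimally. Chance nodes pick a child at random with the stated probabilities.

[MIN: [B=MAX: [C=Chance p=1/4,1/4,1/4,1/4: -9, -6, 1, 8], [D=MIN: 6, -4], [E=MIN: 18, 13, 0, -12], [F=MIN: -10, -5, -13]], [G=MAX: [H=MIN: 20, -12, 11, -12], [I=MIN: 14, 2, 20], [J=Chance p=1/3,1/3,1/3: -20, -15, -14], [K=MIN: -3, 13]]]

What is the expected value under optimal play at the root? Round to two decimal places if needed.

C (Chance): 1/4·-9 + 1/4·-6 + 1/4·1 + 1/4·8 = -1.5
D (MIN): min(6, -4) = -4
E (MIN): min(18, 13, 0, -12) = -12
F (MIN): min(-10, -5, -13) = -13
B (MAX): max(-1.5, -4, -12, -13) = -1.5
H (MIN): min(20, -12, 11, -12) = -12
I (MIN): min(14, 2, 20) = 2
J (Chance): 1/3·-20 + 1/3·-15 + 1/3·-14 = -16.33
K (MIN): min(-3, 13) = -3
G (MAX): max(-12, 2, -16.33, -3) = 2
Root (MIN): min(-1.5, 2) = -1.5

-1.5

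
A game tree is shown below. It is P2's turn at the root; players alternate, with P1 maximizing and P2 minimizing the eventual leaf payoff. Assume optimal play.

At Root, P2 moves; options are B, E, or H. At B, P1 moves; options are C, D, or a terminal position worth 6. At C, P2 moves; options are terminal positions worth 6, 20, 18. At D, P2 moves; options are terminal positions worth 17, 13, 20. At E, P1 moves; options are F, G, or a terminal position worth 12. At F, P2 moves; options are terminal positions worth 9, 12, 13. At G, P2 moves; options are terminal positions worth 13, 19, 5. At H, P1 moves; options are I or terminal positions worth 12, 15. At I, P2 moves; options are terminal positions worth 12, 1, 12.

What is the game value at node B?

13

C: min(6, 20, 18) = 6
D: min(17, 13, 20) = 13
B: max(6, 13, 6) = 13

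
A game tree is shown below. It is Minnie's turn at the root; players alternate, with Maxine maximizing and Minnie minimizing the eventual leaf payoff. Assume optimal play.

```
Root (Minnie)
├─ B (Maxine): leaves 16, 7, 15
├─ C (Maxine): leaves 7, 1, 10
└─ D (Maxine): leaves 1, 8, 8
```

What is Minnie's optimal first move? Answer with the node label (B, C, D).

B (Maxine): max(16, 7, 15) = 16
C (Maxine): max(7, 1, 10) = 10
D (Maxine): max(1, 8, 8) = 8
Root (Minnie): min(16, 10, 8) = 8
Minnie picks the child with the lowest value: D (value 8).

D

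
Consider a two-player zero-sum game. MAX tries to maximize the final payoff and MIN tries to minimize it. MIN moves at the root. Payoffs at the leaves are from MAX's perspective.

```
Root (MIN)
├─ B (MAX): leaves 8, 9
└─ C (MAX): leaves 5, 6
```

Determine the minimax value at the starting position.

6

B (MAX): max(8, 9) = 9
C (MAX): max(5, 6) = 6
Root (MIN): min(9, 6) = 6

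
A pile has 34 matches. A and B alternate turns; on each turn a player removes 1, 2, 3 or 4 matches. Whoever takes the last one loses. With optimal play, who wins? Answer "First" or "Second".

i:   0  1  2  3  4  5  6  7  8  9 10 11 12 13 14 15 16 17 18 19 20 21 22 23 24 25 26 27 28 29 30 31 32 33 34
     W  L  W  W  W  W  L  W  W  W  W  L  W  W  W  W  L  W  W  W  W  L  W  W  W  W  L  W  W  W  W  L  W  W  W
Position 34 is W, so the first player wins.

First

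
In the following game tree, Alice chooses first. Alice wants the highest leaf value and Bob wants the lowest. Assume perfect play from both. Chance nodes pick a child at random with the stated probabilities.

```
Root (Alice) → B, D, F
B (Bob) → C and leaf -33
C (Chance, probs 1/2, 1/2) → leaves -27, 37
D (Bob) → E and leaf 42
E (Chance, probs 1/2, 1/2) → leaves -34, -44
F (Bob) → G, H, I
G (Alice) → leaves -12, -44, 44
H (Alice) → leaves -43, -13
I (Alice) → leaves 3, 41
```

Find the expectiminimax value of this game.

-13

C (Chance): 1/2·-27 + 1/2·37 = 5
B (Bob): min(5, -33) = -33
E (Chance): 1/2·-34 + 1/2·-44 = -39
D (Bob): min(-39, 42) = -39
G (Alice): max(-12, -44, 44) = 44
H (Alice): max(-43, -13) = -13
I (Alice): max(3, 41) = 41
F (Bob): min(44, -13, 41) = -13
Root (Alice): max(-33, -39, -13) = -13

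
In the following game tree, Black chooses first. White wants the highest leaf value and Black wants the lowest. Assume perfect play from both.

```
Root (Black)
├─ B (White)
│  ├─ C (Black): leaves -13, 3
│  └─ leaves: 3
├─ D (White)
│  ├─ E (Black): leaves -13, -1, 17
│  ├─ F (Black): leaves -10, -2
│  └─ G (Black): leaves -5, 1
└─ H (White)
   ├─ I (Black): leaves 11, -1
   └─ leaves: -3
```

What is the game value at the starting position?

-5

C (Black): min(-13, 3) = -13
B (White): max(-13, 3) = 3
E (Black): min(-13, -1, 17) = -13
F (Black): min(-10, -2) = -10
G (Black): min(-5, 1) = -5
D (White): max(-13, -10, -5) = -5
I (Black): min(11, -1) = -1
H (White): max(-1, -3) = -1
Root (Black): min(3, -5, -1) = -5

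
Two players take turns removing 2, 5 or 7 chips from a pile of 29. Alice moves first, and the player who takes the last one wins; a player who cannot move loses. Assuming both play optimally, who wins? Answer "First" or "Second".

Mark each pile size as W (mover wins) or L (mover loses):
i:   0  1  2  3  4  5  6  7  8  9 10 11 12 13 14 15 16 17 18 19 20 21 22 23 24 25 26 27 28 29
     L  L  W  W  L  W  W  W  W  W  L  W  W  L  L  W  W  W  W  W  W  W  L  L  W  W  L  W  W  W
Position 29 is W, so the first player wins.

First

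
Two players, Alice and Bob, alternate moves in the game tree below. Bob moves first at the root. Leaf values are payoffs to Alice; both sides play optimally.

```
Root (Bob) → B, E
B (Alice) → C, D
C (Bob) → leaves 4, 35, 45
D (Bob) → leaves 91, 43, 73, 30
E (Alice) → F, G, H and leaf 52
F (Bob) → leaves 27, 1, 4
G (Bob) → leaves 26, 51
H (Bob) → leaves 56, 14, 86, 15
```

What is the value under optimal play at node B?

30

C: min(4, 35, 45) = 4
D: min(91, 43, 73, 30) = 30
B: max(4, 30) = 30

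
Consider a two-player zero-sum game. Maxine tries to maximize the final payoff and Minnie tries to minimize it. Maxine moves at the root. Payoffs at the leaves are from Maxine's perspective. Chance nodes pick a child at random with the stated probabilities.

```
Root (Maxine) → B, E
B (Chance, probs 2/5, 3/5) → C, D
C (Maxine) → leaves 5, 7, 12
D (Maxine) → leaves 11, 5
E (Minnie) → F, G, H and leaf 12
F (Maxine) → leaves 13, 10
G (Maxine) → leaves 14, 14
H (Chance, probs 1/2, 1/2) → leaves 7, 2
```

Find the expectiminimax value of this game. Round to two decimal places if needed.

C (Maxine): max(5, 7, 12) = 12
D (Maxine): max(11, 5) = 11
B (Chance): 2/5·12 + 3/5·11 = 11.4
F (Maxine): max(13, 10) = 13
G (Maxine): max(14, 14) = 14
H (Chance): 1/2·7 + 1/2·2 = 4.5
E (Minnie): min(13, 14, 4.5, 12) = 4.5
Root (Maxine): max(11.4, 4.5) = 11.4

11.4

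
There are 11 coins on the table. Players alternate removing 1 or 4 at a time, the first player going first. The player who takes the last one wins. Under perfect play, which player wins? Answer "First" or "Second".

First

W/L table (W = player to move can force a win):
i:   0  1  2  3  4  5  6  7  8  9 10 11
     L  W  L  W  W  L  W  L  W  W  L  W
Position 11 is W, so the first player wins.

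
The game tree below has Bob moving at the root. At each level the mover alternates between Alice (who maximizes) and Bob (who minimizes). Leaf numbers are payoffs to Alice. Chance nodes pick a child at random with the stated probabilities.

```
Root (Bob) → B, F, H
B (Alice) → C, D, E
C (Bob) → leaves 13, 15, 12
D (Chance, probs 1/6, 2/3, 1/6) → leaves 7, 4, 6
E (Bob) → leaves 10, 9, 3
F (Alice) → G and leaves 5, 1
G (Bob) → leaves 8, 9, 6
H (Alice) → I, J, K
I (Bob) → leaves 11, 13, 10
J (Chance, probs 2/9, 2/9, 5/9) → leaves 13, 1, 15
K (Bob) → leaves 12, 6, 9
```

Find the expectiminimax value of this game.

C (Bob): min(13, 15, 12) = 12
D (Chance): 1/6·7 + 2/3·4 + 1/6·6 = 4.83
E (Bob): min(10, 9, 3) = 3
B (Alice): max(12, 4.83, 3) = 12
G (Bob): min(8, 9, 6) = 6
F (Alice): max(6, 5, 1) = 6
I (Bob): min(11, 13, 10) = 10
J (Chance): 2/9·13 + 2/9·1 + 5/9·15 = 11.44
K (Bob): min(12, 6, 9) = 6
H (Alice): max(10, 11.44, 6) = 11.44
Root (Bob): min(12, 6, 11.44) = 6

6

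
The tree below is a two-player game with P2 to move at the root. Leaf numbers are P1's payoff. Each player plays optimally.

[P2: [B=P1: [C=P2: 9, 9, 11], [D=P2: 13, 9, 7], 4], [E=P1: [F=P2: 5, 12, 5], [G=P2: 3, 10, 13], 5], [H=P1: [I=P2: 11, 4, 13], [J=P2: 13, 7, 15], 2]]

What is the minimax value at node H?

I: min(11, 4, 13) = 4
J: min(13, 7, 15) = 7
H: max(4, 7, 2) = 7

7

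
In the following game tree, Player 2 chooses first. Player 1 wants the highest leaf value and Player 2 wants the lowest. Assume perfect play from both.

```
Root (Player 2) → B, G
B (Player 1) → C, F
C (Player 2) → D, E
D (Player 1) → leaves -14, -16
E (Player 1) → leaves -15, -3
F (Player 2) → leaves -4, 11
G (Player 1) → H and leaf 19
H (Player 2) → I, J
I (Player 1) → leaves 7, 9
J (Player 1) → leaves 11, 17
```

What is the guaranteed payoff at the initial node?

D (Player 1): max(-14, -16) = -14
E (Player 1): max(-15, -3) = -3
C (Player 2): min(-14, -3) = -14
F (Player 2): min(-4, 11) = -4
B (Player 1): max(-14, -4) = -4
I (Player 1): max(7, 9) = 9
J (Player 1): max(11, 17) = 17
H (Player 2): min(9, 17) = 9
G (Player 1): max(9, 19) = 19
Root (Player 2): min(-4, 19) = -4

-4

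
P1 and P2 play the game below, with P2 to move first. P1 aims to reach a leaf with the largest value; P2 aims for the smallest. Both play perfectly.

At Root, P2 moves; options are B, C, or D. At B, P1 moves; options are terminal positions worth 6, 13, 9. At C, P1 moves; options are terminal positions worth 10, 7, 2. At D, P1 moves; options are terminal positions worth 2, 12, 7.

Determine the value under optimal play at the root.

10

B (P1): max(6, 13, 9) = 13
C (P1): max(10, 7, 2) = 10
D (P1): max(2, 12, 7) = 12
Root (P2): min(13, 10, 12) = 10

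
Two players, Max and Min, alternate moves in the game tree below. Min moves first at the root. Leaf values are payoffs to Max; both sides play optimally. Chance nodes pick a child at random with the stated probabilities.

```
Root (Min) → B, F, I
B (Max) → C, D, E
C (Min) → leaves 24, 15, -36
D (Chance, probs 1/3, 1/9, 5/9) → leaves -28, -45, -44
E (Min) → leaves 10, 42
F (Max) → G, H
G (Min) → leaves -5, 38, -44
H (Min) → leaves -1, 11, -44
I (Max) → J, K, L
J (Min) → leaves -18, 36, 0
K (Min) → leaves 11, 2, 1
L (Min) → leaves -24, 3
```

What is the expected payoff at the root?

-44

C (Min): min(24, 15, -36) = -36
D (Chance): 1/3·-28 + 1/9·-45 + 5/9·-44 = -38.78
E (Min): min(10, 42) = 10
B (Max): max(-36, -38.78, 10) = 10
G (Min): min(-5, 38, -44) = -44
H (Min): min(-1, 11, -44) = -44
F (Max): max(-44, -44) = -44
J (Min): min(-18, 36, 0) = -18
K (Min): min(11, 2, 1) = 1
L (Min): min(-24, 3) = -24
I (Max): max(-18, 1, -24) = 1
Root (Min): min(10, -44, 1) = -44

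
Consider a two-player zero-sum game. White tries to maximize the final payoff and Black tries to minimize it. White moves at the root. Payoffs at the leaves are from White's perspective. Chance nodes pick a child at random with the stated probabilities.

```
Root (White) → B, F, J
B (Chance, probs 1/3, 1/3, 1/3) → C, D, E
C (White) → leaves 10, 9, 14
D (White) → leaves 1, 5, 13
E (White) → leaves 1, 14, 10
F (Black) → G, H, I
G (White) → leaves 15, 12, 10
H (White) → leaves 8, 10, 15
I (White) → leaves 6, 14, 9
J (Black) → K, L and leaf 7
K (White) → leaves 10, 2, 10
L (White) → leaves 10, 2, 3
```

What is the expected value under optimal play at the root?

C (White): max(10, 9, 14) = 14
D (White): max(1, 5, 13) = 13
E (White): max(1, 14, 10) = 14
B (Chance): 1/3·14 + 1/3·13 + 1/3·14 = 13.67
G (White): max(15, 12, 10) = 15
H (White): max(8, 10, 15) = 15
I (White): max(6, 14, 9) = 14
F (Black): min(15, 15, 14) = 14
K (White): max(10, 2, 10) = 10
L (White): max(10, 2, 3) = 10
J (Black): min(10, 10, 7) = 7
Root (White): max(13.67, 14, 7) = 14

14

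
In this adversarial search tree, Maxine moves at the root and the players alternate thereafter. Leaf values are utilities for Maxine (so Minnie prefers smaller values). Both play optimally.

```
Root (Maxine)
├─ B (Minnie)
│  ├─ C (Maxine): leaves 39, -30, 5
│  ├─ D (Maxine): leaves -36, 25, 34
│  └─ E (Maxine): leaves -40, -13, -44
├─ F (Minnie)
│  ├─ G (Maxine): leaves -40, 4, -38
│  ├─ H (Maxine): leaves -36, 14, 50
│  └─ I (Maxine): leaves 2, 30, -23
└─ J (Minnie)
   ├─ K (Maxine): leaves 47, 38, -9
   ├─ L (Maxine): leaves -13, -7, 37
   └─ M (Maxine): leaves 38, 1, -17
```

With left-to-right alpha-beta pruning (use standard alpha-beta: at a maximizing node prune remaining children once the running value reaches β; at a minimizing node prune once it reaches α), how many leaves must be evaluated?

23

C [α=-∞,β=+∞]: v=39
D [α=-∞,β=39]: v=34
E [α=-∞,β=34]: v=-13
B [α=-∞,β=+∞]: v=-13
G [α=-13,β=+∞]: v=4
H [α=-13,β=4]: v=14 after child 2 ≥ β → β-cutoff, skip 1
I [α=-13,β=4]: v=30 after child 2 ≥ β → β-cutoff, skip 1
F [α=-13,β=+∞]: v=4
K [α=4,β=+∞]: v=47
L [α=4,β=47]: v=37
M [α=4,β=37]: v=38 after child 1 ≥ β → β-cutoff, skip 2
J [α=4,β=+∞]: v=37
Root [α=-∞,β=+∞]: v=37
Leaves evaluated: 23 of 27.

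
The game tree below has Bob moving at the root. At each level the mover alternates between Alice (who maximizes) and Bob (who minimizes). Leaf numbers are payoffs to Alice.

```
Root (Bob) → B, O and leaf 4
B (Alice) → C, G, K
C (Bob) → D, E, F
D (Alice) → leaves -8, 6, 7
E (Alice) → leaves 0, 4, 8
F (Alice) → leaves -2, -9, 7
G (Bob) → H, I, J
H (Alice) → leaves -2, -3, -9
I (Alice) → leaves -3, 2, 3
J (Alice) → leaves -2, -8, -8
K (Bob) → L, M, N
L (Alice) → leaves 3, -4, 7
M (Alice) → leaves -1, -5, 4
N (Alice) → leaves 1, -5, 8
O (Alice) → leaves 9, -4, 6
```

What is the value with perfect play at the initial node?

D (Alice): max(-8, 6, 7) = 7
E (Alice): max(0, 4, 8) = 8
F (Alice): max(-2, -9, 7) = 7
C (Bob): min(7, 8, 7) = 7
H (Alice): max(-2, -3, -9) = -2
I (Alice): max(-3, 2, 3) = 3
J (Alice): max(-2, -8, -8) = -2
G (Bob): min(-2, 3, -2) = -2
L (Alice): max(3, -4, 7) = 7
M (Alice): max(-1, -5, 4) = 4
N (Alice): max(1, -5, 8) = 8
K (Bob): min(7, 4, 8) = 4
B (Alice): max(7, -2, 4) = 7
O (Alice): max(9, -4, 6) = 9
Root (Bob): min(7, 9, 4) = 4

4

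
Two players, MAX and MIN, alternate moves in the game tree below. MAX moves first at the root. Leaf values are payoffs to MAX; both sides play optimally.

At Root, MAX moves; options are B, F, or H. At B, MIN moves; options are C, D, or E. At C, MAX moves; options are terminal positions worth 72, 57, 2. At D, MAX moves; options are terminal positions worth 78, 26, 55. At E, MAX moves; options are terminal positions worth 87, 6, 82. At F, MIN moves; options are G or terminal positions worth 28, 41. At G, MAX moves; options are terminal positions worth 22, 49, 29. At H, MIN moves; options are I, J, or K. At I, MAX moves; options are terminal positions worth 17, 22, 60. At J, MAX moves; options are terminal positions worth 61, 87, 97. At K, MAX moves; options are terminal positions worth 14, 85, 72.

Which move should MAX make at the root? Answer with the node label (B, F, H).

B

C (MAX): max(72, 57, 2) = 72
D (MAX): max(78, 26, 55) = 78
E (MAX): max(87, 6, 82) = 87
B (MIN): min(72, 78, 87) = 72
G (MAX): max(22, 49, 29) = 49
F (MIN): min(49, 28, 41) = 28
I (MAX): max(17, 22, 60) = 60
J (MAX): max(61, 87, 97) = 97
K (MAX): max(14, 85, 72) = 85
H (MIN): min(60, 97, 85) = 60
Root (MAX): max(72, 28, 60) = 72
MAX picks the child with the highest value: B (value 72).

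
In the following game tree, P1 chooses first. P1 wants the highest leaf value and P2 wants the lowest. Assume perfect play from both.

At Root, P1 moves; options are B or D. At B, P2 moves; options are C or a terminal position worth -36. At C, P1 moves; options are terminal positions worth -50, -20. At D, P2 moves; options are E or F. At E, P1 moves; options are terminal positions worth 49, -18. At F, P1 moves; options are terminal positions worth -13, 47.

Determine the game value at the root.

47

C (P1): max(-50, -20) = -20
B (P2): min(-20, -36) = -36
E (P1): max(49, -18) = 49
F (P1): max(-13, 47) = 47
D (P2): min(49, 47) = 47
Root (P1): max(-36, 47) = 47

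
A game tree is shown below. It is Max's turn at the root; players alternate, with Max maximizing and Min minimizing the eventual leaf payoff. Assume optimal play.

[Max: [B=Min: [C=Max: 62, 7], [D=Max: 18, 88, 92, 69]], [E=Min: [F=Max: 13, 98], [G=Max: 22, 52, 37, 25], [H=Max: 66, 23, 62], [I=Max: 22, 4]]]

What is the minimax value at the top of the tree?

62

C (Max): max(62, 7) = 62
D (Max): max(18, 88, 92, 69) = 92
B (Min): min(62, 92) = 62
F (Max): max(13, 98) = 98
G (Max): max(22, 52, 37, 25) = 52
H (Max): max(66, 23, 62) = 66
I (Max): max(22, 4) = 22
E (Min): min(98, 52, 66, 22) = 22
Root (Max): max(62, 22) = 62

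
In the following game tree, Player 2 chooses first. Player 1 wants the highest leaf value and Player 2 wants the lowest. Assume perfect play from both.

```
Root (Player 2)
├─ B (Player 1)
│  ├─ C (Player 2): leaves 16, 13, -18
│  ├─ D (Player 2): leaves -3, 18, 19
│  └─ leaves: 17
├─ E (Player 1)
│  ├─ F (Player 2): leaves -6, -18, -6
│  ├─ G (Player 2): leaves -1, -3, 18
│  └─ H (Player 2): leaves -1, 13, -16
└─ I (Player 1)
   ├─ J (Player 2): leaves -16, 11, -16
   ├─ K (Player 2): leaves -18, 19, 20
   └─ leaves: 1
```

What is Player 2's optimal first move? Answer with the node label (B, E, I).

E

C (Player 2): min(16, 13, -18) = -18
D (Player 2): min(-3, 18, 19) = -3
B (Player 1): max(-18, -3, 17) = 17
F (Player 2): min(-6, -18, -6) = -18
G (Player 2): min(-1, -3, 18) = -3
H (Player 2): min(-1, 13, -16) = -16
E (Player 1): max(-18, -3, -16) = -3
J (Player 2): min(-16, 11, -16) = -16
K (Player 2): min(-18, 19, 20) = -18
I (Player 1): max(-16, -18, 1) = 1
Root (Player 2): min(17, -3, 1) = -3
Player 2 picks the child with the lowest value: E (value -3).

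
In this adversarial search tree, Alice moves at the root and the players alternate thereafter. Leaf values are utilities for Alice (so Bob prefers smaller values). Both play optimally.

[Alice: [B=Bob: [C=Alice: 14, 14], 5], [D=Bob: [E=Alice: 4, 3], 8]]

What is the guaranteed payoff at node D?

4

E: max(4, 3) = 4
D: min(4, 8) = 4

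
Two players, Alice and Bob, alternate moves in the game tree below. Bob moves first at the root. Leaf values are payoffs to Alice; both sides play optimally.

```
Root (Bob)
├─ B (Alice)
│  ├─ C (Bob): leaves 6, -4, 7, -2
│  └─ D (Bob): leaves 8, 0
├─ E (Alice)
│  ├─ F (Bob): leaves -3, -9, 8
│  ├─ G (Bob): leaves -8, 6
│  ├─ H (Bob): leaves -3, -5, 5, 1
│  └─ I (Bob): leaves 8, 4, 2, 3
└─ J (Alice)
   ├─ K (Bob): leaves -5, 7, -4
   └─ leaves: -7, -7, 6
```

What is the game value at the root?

C (Bob): min(6, -4, 7, -2) = -4
D (Bob): min(8, 0) = 0
B (Alice): max(-4, 0) = 0
F (Bob): min(-3, -9, 8) = -9
G (Bob): min(-8, 6) = -8
H (Bob): min(-3, -5, 5, 1) = -5
I (Bob): min(8, 4, 2, 3) = 2
E (Alice): max(-9, -8, -5, 2) = 2
K (Bob): min(-5, 7, -4) = -5
J (Alice): max(-5, -7, -7, 6) = 6
Root (Bob): min(0, 2, 6) = 0

0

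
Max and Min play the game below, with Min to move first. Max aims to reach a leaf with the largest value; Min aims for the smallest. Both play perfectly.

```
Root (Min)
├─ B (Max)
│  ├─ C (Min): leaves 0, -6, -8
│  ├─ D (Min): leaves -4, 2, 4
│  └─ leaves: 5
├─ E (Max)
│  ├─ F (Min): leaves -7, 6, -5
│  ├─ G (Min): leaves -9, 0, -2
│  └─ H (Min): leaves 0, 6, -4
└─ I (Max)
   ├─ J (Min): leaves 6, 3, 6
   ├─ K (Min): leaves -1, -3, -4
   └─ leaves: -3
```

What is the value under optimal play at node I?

J: min(6, 3, 6) = 3
K: min(-1, -3, -4) = -4
I: max(3, -4, -3) = 3

3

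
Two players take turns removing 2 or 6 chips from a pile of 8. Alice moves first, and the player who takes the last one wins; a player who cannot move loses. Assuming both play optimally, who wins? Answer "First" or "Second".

Mark each pile size as W (mover wins) or L (mover loses):
i:   0  1  2  3  4  5  6  7  8
     L  L  W  W  L  L  W  W  L
Position 8 is L, so the second player wins.

Second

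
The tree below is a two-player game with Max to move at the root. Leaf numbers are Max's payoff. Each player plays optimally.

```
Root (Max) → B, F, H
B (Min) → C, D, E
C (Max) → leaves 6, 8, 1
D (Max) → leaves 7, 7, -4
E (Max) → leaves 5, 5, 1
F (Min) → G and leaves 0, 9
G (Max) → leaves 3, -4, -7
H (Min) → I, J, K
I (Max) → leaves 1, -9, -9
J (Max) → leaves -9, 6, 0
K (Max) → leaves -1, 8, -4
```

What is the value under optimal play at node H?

I: max(1, -9, -9) = 1
J: max(-9, 6, 0) = 6
K: max(-1, 8, -4) = 8
H: min(1, 6, 8) = 1

1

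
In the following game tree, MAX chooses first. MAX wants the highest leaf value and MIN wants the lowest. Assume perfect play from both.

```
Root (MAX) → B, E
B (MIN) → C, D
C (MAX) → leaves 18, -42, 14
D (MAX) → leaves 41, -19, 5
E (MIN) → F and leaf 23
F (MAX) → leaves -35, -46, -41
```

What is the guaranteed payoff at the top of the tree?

18

C (MAX): max(18, -42, 14) = 18
D (MAX): max(41, -19, 5) = 41
B (MIN): min(18, 41) = 18
F (MAX): max(-35, -46, -41) = -35
E (MIN): min(-35, 23) = -35
Root (MAX): max(18, -35) = 18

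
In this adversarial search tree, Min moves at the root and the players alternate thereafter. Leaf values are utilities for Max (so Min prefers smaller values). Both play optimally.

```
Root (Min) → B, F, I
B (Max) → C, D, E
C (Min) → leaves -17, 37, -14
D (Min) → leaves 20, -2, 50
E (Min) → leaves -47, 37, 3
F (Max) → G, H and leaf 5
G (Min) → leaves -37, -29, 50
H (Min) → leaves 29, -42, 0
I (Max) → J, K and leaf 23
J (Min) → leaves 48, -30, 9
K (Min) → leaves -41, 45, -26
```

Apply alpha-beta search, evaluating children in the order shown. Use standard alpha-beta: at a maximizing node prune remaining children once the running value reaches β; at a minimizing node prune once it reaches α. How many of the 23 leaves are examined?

18

C [α=-∞,β=+∞]: v=-17
D [α=-17,β=+∞]: v=-2
E [α=-2,β=+∞]: v=-47 after child 1 ≤ α → α-cutoff, skip 2
B [α=-∞,β=+∞]: v=-2
G [α=-∞,β=-2]: v=-37
H [α=-37,β=-2]: v=-42 after child 2 ≤ α → α-cutoff, skip 1
F [α=-∞,β=-2]: v=5
J [α=-∞,β=-2]: v=-30
K [α=-30,β=-2]: v=-41 after child 1 ≤ α → α-cutoff, skip 2
I [α=-∞,β=-2]: v=23
Root [α=-∞,β=+∞]: v=-2
Leaves evaluated: 18 of 23.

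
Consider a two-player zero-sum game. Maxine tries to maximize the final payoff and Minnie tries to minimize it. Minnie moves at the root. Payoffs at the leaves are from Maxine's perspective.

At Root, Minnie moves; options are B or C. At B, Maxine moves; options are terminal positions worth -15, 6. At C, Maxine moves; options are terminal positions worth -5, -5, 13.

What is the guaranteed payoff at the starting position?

B (Maxine): max(-15, 6) = 6
C (Maxine): max(-5, -5, 13) = 13
Root (Minnie): min(6, 13) = 6

6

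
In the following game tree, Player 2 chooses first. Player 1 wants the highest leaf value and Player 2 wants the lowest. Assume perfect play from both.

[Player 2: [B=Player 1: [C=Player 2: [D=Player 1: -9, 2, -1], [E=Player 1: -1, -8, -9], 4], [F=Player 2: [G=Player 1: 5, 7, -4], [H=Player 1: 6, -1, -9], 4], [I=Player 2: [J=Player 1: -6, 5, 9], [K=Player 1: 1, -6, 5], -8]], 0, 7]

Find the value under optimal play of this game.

D (Player 1): max(-9, 2, -1) = 2
E (Player 1): max(-1, -8, -9) = -1
C (Player 2): min(2, -1, 4) = -1
G (Player 1): max(5, 7, -4) = 7
H (Player 1): max(6, -1, -9) = 6
F (Player 2): min(7, 6, 4) = 4
J (Player 1): max(-6, 5, 9) = 9
K (Player 1): max(1, -6, 5) = 5
I (Player 2): min(9, 5, -8) = -8
B (Player 1): max(-1, 4, -8) = 4
Root (Player 2): min(4, 0, 7) = 0

0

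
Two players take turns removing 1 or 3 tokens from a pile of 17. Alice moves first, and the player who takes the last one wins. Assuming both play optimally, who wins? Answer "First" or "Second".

Compute winning (W) and losing (L) positions by backward induction:
i:   0  1  2  3  4  5  6  7  8  9 10 11 12 13 14 15 16 17
     L  W  L  W  L  W  L  W  L  W  L  W  L  W  L  W  L  W
Position 17 is W, so the first player wins.

First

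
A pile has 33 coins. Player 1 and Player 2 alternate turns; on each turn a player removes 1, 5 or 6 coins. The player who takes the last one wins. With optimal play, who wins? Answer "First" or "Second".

Second

Compute winning (W) and losing (L) positions by backward induction:
i:   0  1  2  3  4  5  6  7  8  9 10 11 12 13 14 15 16 17 18 19 20 21 22 23 24 25 26 27 28 29 30 31 32 33
     L  W  L  W  L  W  W  W  W  W  W  L  W  L  W  L  W  W  W  W  W  W  L  W  L  W  L  W  W  W  W  W  W  L
Position 33 is L, so the second player wins.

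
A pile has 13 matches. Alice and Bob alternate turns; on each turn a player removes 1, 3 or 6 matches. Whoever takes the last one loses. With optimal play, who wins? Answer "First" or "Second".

First

Mark each pile size as W (mover wins) or L (mover loses):
i:   0  1  2  3  4  5  6  7  8  9 10 11 12 13
     W  L  W  L  W  L  W  W  W  W  L  W  L  W
Position 13 is W, so the first player wins.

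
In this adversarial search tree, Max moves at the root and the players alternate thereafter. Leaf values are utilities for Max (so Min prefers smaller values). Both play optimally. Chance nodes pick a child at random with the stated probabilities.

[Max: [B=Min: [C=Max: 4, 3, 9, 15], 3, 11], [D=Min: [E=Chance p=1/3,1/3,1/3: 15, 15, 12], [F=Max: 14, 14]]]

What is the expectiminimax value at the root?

C (Max): max(4, 3, 9, 15) = 15
B (Min): min(15, 3, 11) = 3
E (Chance): 1/3·15 + 1/3·15 + 1/3·12 = 14
F (Max): max(14, 14) = 14
D (Min): min(14, 14) = 14
Root (Max): max(3, 14) = 14

14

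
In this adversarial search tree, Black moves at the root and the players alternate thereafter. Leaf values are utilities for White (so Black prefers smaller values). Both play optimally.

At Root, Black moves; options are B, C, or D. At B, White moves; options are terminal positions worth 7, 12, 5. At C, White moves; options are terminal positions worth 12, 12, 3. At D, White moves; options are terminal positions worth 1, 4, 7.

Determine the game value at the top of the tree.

7

B (White): max(7, 12, 5) = 12
C (White): max(12, 12, 3) = 12
D (White): max(1, 4, 7) = 7
Root (Black): min(12, 12, 7) = 7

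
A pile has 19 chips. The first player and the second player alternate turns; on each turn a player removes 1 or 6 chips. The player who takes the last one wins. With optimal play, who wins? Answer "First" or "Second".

i:   0  1  2  3  4  5  6  7  8  9 10 11 12 13 14 15 16 17 18 19
     L  W  L  W  L  W  W  L  W  L  W  L  W  W  L  W  L  W  L  W
Position 19 is W, so the first player wins.

First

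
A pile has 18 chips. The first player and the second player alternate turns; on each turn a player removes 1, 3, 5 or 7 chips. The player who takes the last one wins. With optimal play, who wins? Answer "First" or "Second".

Second

i:   0  1  2  3  4  5  6  7  8  9 10 11 12 13 14 15 16 17 18
     L  W  L  W  L  W  L  W  L  W  L  W  L  W  L  W  L  W  L
Position 18 is L, so the second player wins.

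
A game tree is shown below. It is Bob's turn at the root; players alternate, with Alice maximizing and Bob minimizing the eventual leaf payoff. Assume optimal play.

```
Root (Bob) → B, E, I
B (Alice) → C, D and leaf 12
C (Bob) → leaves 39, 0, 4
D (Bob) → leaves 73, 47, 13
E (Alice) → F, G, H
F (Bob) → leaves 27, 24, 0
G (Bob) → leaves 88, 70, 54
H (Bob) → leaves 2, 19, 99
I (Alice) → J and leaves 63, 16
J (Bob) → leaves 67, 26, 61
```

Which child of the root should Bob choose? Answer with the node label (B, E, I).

C (Bob): min(39, 0, 4) = 0
D (Bob): min(73, 47, 13) = 13
B (Alice): max(0, 13, 12) = 13
F (Bob): min(27, 24, 0) = 0
G (Bob): min(88, 70, 54) = 54
H (Bob): min(2, 19, 99) = 2
E (Alice): max(0, 54, 2) = 54
J (Bob): min(67, 26, 61) = 26
I (Alice): max(26, 63, 16) = 63
Root (Bob): min(13, 54, 63) = 13
Bob picks the child with the lowest value: B (value 13).

B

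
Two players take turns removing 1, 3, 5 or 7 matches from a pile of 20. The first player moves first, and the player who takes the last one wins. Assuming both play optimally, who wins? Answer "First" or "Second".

Compute winning (W) and losing (L) positions by backward induction:
i:   0  1  2  3  4  5  6  7  8  9 10 11 12 13 14 15 16 17 18 19 20
     L  W  L  W  L  W  L  W  L  W  L  W  L  W  L  W  L  W  L  W  L
Position 20 is L, so the second player wins.

Second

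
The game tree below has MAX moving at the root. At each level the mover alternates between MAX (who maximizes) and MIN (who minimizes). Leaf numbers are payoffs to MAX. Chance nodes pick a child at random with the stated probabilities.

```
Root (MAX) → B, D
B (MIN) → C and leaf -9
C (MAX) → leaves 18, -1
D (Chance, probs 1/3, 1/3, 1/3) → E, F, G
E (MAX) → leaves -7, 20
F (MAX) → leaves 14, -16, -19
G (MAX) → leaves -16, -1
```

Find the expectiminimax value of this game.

C (MAX): max(18, -1) = 18
B (MIN): min(18, -9) = -9
E (MAX): max(-7, 20) = 20
F (MAX): max(14, -16, -19) = 14
G (MAX): max(-16, -1) = -1
D (Chance): 1/3·20 + 1/3·14 + 1/3·-1 = 11
Root (MAX): max(-9, 11) = 11

11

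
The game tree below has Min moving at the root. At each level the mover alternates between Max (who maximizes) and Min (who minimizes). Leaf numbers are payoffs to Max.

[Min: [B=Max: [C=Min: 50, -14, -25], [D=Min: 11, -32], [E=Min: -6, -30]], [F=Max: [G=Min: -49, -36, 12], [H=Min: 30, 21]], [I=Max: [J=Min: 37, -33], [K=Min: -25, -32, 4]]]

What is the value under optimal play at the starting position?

C (Min): min(50, -14, -25) = -25
D (Min): min(11, -32) = -32
E (Min): min(-6, -30) = -30
B (Max): max(-25, -32, -30) = -25
G (Min): min(-49, -36, 12) = -49
H (Min): min(30, 21) = 21
F (Max): max(-49, 21) = 21
J (Min): min(37, -33) = -33
K (Min): min(-25, -32, 4) = -32
I (Max): max(-33, -32) = -32
Root (Min): min(-25, 21, -32) = -32

-32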